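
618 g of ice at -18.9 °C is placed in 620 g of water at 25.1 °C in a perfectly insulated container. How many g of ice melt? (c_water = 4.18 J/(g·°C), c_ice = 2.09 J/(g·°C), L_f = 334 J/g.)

m_melted ≈ 122 g

Heat available from the water dropping to 0 °C: 620×4.18×25.1 = 65049 J.
Of that, 618×2.09×18.9 = 24412 J goes to bring the ice to 0 °C, leaving 40638 J.
Melting all 618 g of ice would need 618×334 = 206412 J.
Since 40638 < 206412 J, not all the ice melts; equilibrium is at 0 °C.
m_melt = 40638 / L_f = 121.7 g.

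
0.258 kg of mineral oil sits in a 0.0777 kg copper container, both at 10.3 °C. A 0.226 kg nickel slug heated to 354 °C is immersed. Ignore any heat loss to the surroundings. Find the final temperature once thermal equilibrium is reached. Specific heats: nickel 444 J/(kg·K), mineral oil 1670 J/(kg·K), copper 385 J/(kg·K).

Energy conservation, ΣQ = 0:
0.226*444*(T − 354) + 0.258*1670*(T − 10.3) + 0.0777*385*(T − 10.3) = 0
561.12 T = 40268
T = 40268/561.12 ≈ 71.76 °C

T_f ≈ 71.8 °C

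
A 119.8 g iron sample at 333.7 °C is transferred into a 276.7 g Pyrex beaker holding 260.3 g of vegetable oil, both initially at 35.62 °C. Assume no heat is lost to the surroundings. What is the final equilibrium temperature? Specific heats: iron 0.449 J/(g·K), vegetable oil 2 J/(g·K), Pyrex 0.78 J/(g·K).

T_f ≈ 55.9 °C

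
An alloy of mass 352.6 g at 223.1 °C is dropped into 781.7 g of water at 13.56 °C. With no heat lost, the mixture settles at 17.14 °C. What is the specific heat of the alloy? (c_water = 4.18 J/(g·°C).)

c ≈ 0.161 J/(g·°C)

Energy conservation, ΣQ = 0:
352.6×c×(17.14 − 223.1) + 781.7×4.18×(17.14 − 13.56) = 0
-72621 c = -11698
c = -11698/-72621 ≈ 0.1611 J/(g·°C)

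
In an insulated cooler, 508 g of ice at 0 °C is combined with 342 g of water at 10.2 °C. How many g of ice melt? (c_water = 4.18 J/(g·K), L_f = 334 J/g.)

Water can give up m c ΔT = 342·4.18·10.2 = 14582 J before reaching 0 °C.
Melting all 508 g of ice would need 508·334 = 169672 J.
Since 14582 < 169672 J, not all the ice melts; equilibrium is at 0 °C.
m_melted·334 = 14582  ⇒  m_melted ≈ 43.66 g.

m_melted ≈ 43.7 g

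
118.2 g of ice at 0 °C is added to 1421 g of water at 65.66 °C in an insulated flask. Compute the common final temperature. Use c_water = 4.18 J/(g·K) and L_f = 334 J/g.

Conservation of energy gives ΣQ = 0:
fusion: m_ice L_f = 118.2×334 = 39479; meltwater 0→T: 118.2×4.18×T = 494.08 T; water: 5939.8(T − 65.66)
6433.9 T = 390006 − 39479 = 350527
T ≈ 54.48 °C. Since T > 0 °C, the all-ice-melts assumption holds.

T_f ≈ 54.5 °C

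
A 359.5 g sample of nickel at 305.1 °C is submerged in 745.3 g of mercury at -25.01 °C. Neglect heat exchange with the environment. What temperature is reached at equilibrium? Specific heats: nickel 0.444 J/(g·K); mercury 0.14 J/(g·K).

T_f ≈ 174.6 °C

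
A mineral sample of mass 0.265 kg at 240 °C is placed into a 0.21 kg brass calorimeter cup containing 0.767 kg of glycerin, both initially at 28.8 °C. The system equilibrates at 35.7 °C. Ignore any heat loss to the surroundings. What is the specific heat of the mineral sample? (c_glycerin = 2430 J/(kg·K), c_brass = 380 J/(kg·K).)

c ≈ 248 J/(kg·K)

Setting the total heat transfer to zero:
0.265·c·(35.7 − 240) + 0.767·2430·(35.7 − 28.8) + 0.21·380·(35.7 − 28.8) = 0
-54.14 c = -13411
c = -13411/-54.14 ≈ 247.7 J/(kg·K)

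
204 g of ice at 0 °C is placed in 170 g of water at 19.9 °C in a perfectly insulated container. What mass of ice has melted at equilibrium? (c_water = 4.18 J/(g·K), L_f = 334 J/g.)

m_melted ≈ 42.3 g

Water can give up m c ΔT = 170·4.18·19.9 = 14141 J before reaching 0 °C.
Fully melting the ice requires m_ice L_f = 204·334 = 68136 J.
That's not enough to melt it all — equilibrium is at 0 °C with ice remaining.
m_melted·334 = 14141  ⇒  m_melted ≈ 42.34 g.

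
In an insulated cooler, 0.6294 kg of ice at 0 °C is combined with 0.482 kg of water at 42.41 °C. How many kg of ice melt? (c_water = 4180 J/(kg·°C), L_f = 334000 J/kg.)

m_melted ≈ 0.256 kg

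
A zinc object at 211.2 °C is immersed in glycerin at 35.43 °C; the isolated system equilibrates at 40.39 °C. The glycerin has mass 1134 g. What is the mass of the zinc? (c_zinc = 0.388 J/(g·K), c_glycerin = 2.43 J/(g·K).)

m ≈ 206 g

Taking heat into each body as positive, Σ m c ΔT = 0:
m·0.388·(40.39 − 211.2) + 1134·2.43·(40.39 − 35.43) = 0
-66.27 m = -13668
m = -13668/-66.27 ≈ 206.2 g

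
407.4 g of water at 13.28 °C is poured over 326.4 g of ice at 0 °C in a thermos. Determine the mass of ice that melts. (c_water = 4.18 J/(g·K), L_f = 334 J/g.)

m_melted ≈ 67.7 g

Cooling the water to 0 °C releases 407.4·4.18·13.28 = 22615 J.
Melting all 326.4 g of ice would need 326.4·334 = 109018 J.
Since 22615 < 109018 J, not all the ice melts; equilibrium is at 0 °C.
m_melted·334 = 22615  ⇒  m_melted ≈ 67.71 g.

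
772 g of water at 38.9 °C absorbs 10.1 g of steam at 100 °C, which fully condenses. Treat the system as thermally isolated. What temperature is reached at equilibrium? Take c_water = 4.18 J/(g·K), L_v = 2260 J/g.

Taking heat into each body as positive, Σ m c ΔT = 0:
steam→water at 100 °C releases m L_v = 10.1·2260 = 22826; condensed water 100 °C→T: 42.22(T − 100); original water: 3227(T − 38.9)
3269.2 T = 22826 + 4221.8 + 125529 = 152577
T ≈ 46.67 °C — below 100 °C, confirming all the steam condensed.

T_f ≈ 46.7 °C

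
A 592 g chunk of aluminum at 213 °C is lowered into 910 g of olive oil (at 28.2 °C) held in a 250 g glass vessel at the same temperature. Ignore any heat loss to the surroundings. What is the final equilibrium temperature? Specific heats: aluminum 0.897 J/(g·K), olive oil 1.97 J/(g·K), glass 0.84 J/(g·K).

Setting the total heat transfer to zero:
592×0.897×(T − 213) + 910×1.97×(T − 28.2) + 250×0.84×(T − 28.2) = 0
531.02(T − 213) + 1792.7(T − 28.2) + 210(T − 28.2) = 0
(531.02 + 1792.7 + 210) T = 531.02×213 + 1792.7×28.2 + 210×28.2
T ≈ 66.93 °C

T_f ≈ 66.9 °C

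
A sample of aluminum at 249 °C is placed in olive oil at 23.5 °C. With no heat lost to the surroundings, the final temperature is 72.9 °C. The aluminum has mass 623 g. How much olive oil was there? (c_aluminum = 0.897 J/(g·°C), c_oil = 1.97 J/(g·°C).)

m ≈ 1010 g

Conservation of energy gives ΣQ = 0:
623×0.897×(72.9 − 249) + m×1.97×(72.9 − 23.5) = 0
97.32 m = 98410
m = 98410/97.32 ≈ 1011 g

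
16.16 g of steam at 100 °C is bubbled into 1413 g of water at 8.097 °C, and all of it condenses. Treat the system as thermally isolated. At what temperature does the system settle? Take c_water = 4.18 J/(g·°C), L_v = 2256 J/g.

Sum of m c ΔT and latent-heat terms is zero:
latent heat released on condensation: 16.16·2256 = 36457
  condensate cools 100→T: 16.16·4.18·(T − 100) = 67.55(T − 100)
  water warms: 1413·4.18·(T − 8.097) = 5906.3(T − 8.097)
5973.9 T = 36457 + 6754.9 + 47824 = 91035
T ≈ 15.24 °C — below 100 °C, confirming all the steam condensed.

T_f ≈ 15.2 °C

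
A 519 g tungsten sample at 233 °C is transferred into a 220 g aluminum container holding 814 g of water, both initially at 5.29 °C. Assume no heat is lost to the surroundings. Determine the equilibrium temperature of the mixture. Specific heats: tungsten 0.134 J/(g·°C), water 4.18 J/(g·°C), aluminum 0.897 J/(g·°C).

T_f ≈ 9.6 °C

Net heat exchanged in the isolated system is zero:
519*0.134*(T − 233) + 814*4.18*(T − 5.29) + 220*0.897*(T − 5.29) = 0
3669.4 T = 35247
T = 35247/3669.4 ≈ 9.61 °C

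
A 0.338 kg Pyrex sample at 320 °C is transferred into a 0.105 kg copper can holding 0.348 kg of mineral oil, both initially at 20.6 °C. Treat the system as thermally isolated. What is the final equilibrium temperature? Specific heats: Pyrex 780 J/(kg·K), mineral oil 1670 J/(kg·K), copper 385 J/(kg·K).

T_f ≈ 109.8 °C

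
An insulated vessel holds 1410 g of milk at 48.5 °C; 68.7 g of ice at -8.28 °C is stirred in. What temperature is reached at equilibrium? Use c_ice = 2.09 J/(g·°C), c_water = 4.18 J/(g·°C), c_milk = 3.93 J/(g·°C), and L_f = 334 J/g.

Taking heat into each body as positive, Σ m c ΔT = 0:
ice -8.28→0 °C: 68.7·2.09·8.28 = 1188.9
  fusion: m_ice L_f = 68.7·334 = 22946
  warm the meltwater: 287.17 T
  milk: 5541.3(T − 48.5)
5828.5 T = 268753 − 24135 = 244618
T ≈ 41.97 °C. Since T > 0 °C, the all-ice-melts assumption holds.

T_f ≈ 42.0 °C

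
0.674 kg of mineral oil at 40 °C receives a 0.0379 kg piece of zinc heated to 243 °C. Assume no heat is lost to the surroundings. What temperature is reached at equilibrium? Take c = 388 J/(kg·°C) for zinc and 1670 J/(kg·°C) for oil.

T_f ≈ 42.6 °C

T_f = Σ m_i c_i T_i / Σ m_i c_i:
T_f = (14.71*243 + 1125.6*40) / (14.71 + 1125.6)
    = 48597 / 1140.3 ≈ 42.62 °C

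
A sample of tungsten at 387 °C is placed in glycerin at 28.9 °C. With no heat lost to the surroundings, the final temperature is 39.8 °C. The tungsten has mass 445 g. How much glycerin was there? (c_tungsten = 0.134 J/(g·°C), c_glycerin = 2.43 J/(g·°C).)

m ≈ 782 g

Heat gained plus heat lost sum to zero:
445·0.134·(39.8 − 387) + m·2.43·(39.8 − 28.9) = 0
26.49 m = 20704
m = 20704/26.49 ≈ 781.6 g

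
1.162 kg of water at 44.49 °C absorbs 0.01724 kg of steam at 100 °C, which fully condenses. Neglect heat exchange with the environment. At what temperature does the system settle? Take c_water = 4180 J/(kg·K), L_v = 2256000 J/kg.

Taking heat into each body as positive, Σ m c ΔT = 0:
condense steam: −0.01724×2256000 = −38893; condensed water 100 °C→T: 72.06(T − 100); water warms: 1.162×4180×(T − 44.49) = 4857.2(T − 44.49)
4929.2 T = 38893 + 7206.3 + 216095 = 262195
T ≈ 53.19 °C (< 100 °C, so full condensation is consistent).

T_f ≈ 53.2 °C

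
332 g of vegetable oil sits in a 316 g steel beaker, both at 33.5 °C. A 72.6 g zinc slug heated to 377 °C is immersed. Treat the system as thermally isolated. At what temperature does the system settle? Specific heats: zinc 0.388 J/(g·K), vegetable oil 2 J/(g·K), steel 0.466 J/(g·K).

T_f ≈ 45.0 °C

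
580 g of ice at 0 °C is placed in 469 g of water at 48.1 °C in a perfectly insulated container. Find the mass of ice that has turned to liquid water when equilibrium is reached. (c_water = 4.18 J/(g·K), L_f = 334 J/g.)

m_melted ≈ 282 g

Water can give up m c ΔT = 469·4.18·48.1 = 94296 J before reaching 0 °C.
Fully melting the ice requires m_ice L_f = 580·334 = 193720 J.
That's not enough to melt it all — equilibrium is at 0 °C with ice remaining.
m_melted·334 = 94296  ⇒  m_melted ≈ 282.3 g.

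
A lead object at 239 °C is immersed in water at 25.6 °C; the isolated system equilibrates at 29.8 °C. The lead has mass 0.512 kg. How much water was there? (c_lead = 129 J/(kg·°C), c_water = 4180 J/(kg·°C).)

Heat lost by the lead = heat gained by the water:
0.512×129×(239 − 29.8) = m×4180×(29.8 − 25.6)
17556 m = 13817  ⇒  m ≈ 0.787 kg

m ≈ 0.787 kg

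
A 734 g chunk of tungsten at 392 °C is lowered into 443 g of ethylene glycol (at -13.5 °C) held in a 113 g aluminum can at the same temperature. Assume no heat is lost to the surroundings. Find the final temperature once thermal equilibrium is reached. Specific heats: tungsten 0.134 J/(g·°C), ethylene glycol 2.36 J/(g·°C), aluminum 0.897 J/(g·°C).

T_f ≈ 18.5 °C

Conservation of energy gives ΣQ = 0:
734×0.134×(T − 392) + 443×2.36×(T − (-13.5)) + 113×0.897×(T − (-13.5)) = 0
98.36(T − 392) + 1045.5(T − (-13.5)) + 101.36(T − (-13.5)) = 0
1245.2 T = 23073
T ≈ 18.53 °C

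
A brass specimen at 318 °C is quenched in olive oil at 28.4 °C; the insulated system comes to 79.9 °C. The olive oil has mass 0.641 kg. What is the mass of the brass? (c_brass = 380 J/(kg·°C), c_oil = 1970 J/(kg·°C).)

m ≈ 0.719 kg

|Q_brass| = |Q_oil|:
m×380×(318 − 79.9) = 0.641×1970×(79.9 − 28.4)
90478 m = 65033  ⇒  m ≈ 0.7188 kg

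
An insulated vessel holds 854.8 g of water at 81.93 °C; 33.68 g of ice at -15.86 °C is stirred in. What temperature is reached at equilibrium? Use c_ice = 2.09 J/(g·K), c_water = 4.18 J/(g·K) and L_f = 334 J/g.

T_f ≈ 75.5 °C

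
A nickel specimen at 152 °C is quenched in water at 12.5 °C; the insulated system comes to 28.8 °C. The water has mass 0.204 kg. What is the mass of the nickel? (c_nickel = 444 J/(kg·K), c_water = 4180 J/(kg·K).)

m ≈ 0.254 kg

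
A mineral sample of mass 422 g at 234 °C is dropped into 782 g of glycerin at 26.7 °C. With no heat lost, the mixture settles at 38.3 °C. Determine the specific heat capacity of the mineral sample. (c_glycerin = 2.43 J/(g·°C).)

Heat lost by the mineral sample = heat gained by the glycerin:
422×c×(234 − 38.3) = 782×2.43×(38.3 − 26.7)
82585 c = 22043  ⇒  c ≈ 0.2669 J/(g·°C)

c ≈ 0.267 J/(g·°C)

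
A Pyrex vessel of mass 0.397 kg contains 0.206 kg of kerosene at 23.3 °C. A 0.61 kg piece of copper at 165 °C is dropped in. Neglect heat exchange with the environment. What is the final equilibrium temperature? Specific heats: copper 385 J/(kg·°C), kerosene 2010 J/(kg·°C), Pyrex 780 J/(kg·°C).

Let T be the final temperature. ΣQ_i = 0:
0.61·385·(T − 165) + 0.206·2010·(T − 23.3) + 0.397·780·(T − 23.3) = 0
958.57 T = 55613
T ≈ 58.02 °C

T_f ≈ 58.0 °C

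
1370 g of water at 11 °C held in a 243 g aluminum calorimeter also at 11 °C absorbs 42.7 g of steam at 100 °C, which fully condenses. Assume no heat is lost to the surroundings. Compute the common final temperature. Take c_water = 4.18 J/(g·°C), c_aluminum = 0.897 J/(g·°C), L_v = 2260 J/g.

T_f ≈ 29.4 °C

Setting the total heat transfer to zero:
steam→water at 100 °C releases m L_v = 42.7×2260 = 96502; condensed water 100 °C→T: 178.49(T − 100); original water: 5726.6(T − 11); cup: 217.97(T − 11)
6123.1 T = 96502 + 17849 + 65390 = 179741
T ≈ 29.35 °C — below 100 °C, confirming all the steam condensed.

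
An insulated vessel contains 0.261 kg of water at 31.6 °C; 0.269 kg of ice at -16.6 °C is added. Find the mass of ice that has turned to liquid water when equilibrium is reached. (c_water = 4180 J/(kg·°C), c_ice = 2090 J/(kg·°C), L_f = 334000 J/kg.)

Cooling the water to 0 °C releases 0.261×4180×31.6 = 34475 J.
Of that, 0.269×2090×16.6 = 9332.7 J goes to bring the ice to 0 °C, leaving 25142 J.
Melting all 0.269 kg of ice would need 0.269×334000 = 89846 J.
Since 25142 < 89846 J, not all the ice melts; equilibrium is at 0 °C.
m_melt = 25142 / L_f = 0.07528 kg.

m_melted ≈ 0.0753 kg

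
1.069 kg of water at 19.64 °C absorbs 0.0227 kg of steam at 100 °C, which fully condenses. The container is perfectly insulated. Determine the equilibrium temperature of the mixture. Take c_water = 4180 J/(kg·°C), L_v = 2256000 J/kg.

Net heat exchanged in the isolated system is zero:
steam→water at 100 °C releases m L_v = 0.0227×2256000 = 51211
  condensate cools 100→T: 0.0227×4180×(T − 100) = 94.89(T − 100)
  original water: 4468.4(T − 19.64)
4563.3 T = 51211 + 9488.6 + 87760 = 148460
T ≈ 32.53 °C, under the boiling point, so the assumption holds.

T_f ≈ 32.5 °C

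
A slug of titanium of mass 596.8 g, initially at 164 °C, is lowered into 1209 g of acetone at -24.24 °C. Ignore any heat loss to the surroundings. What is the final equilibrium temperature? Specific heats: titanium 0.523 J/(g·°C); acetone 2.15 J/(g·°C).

T_f ≈ -4.1 °C

T_f is the heat-capacity-weighted average of the initial temperatures:
T_f = (312.13*164 + 2599.3*(-24.24)) / (312.13 + 2599.3)
    = -11820 / 2911.5 ≈ -4.06 °C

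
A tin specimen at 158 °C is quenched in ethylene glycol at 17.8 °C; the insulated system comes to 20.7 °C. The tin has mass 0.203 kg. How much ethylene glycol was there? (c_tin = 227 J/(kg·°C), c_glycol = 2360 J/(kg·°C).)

Conservation of energy gives ΣQ = 0:
0.203×227×(20.7 − 158) + m×2360×(20.7 − 17.8) = 0
6844 m = 6326.9
m = 6326.9/6844 ≈ 0.9244 kg

m ≈ 0.924 kg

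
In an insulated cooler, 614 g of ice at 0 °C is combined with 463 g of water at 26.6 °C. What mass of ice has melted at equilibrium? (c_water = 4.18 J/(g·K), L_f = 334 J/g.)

m_melted ≈ 154 g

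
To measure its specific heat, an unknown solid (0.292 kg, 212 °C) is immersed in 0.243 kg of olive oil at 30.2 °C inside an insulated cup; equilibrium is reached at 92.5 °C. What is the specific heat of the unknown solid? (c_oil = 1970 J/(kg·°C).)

c ≈ 855 J/(kg·°C)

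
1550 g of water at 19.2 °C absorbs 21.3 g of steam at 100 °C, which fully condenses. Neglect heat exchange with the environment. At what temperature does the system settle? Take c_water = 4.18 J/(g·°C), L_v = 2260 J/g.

T_f ≈ 27.6 °C

Let T be the final temperature. ΣQ_i = 0:
latent heat released on condensation: 21.3·2260 = 48138
  condensate cools 100→T: 21.3·4.18·(T − 100) = 89.03(T − 100)
  original water: 6479(T − 19.2)
6568 T = 48138 + 8903.4 + 124397 = 181438
T ≈ 27.62 °C (< 100 °C, so full condensation is consistent).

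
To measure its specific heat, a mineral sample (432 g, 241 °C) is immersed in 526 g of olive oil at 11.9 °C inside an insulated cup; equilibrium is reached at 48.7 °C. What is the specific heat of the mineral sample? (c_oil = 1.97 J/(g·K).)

m_s c (T_s − T_f) = m_oil c_oil (T_f − T_0):
432·c·(241 − 48.7) = 526·1.97·(48.7 − 11.9)
83074 c = 38133  ⇒  c ≈ 0.459 J/(g·K)

c ≈ 0.459 J/(g·K)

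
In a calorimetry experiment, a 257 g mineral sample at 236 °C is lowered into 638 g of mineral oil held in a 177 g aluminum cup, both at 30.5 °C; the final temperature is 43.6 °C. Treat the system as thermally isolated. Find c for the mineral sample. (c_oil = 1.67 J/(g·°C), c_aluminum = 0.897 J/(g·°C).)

c ≈ 0.324 J/(g·°C)

Let T be the final temperature. ΣQ_i = 0:
257·c·(43.6 − 236) + 638·1.67·(43.6 − 30.5) + 177·0.897·(43.6 − 30.5) = 0
-49447 c = -16037
c = -16037/-49447 ≈ 0.3243 J/(g·°C)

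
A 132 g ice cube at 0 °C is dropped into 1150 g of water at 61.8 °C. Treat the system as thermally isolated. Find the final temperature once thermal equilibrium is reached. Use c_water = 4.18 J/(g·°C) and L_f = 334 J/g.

T_f ≈ 47.2 °C

Energy balance with sensible and latent terms:
melt ice: 132·334 = 44088; warm the meltwater: 551.76 T; water cools: 1150·4.18·(T − 61.8) = 4807(T − 61.8)
5358.8 T = 297073 − 44088 = 252985
T ≈ 47.21 °C. Since T > 0 °C, the all-ice-melts assumption holds.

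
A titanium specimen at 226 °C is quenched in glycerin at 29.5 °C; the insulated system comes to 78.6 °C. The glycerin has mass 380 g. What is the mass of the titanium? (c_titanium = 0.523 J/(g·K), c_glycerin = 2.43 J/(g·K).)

m ≈ 588 g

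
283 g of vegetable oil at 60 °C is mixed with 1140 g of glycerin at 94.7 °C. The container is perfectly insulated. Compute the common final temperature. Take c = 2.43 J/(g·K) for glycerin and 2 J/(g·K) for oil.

T_f ≈ 88.8 °C

Let T be the final temperature. ΣQ_i = 0:
1140·2.43·(T − 94.7) + 283·2·(T − 60) = 0
(2770.2 + 566) T = 2770.2·94.7 + 566·60
T = 296298/3336.2 ≈ 88.81 °C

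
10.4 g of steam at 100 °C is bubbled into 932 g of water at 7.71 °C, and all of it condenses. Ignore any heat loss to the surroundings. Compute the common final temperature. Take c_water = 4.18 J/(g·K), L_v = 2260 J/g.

T_f ≈ 14.7 °C

Setting the total heat transfer to zero:
steam→water at 100 °C releases m L_v = 10.4·2260 = 23504
  condensate cools 100→T: 10.4·4.18·(T − 100) = 43.47(T − 100)
  original water: 3895.8(T − 7.71)
3939.2 T = 23504 + 4347.2 + 30036 = 57888
T ≈ 14.70 °C (< 100 °C, so full condensation is consistent).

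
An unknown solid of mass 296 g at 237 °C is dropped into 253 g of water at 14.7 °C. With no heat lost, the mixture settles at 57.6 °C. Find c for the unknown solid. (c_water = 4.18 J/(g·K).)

m_s c (T_s − T_f) = m_water c_water (T_f − T_0):
296×c×(237 − 57.6) = 253×4.18×(57.6 − 14.7)
53102 c = 45368  ⇒  c ≈ 0.8544 J/(g·K)

c ≈ 0.854 J/(g·K)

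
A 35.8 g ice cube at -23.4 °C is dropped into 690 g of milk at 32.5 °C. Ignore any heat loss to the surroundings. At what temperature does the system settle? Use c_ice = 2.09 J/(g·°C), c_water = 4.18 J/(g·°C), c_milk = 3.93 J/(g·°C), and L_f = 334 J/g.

T_f ≈ 26.0 °C

Net heat exchanged in the isolated system is zero:
ice -23.4→0 °C: 35.8×2.09×23.4 = 1750.8; latent heat to melt: 35.8×334 = 11957; meltwater 0→T: 35.8×4.18×T = 149.64 T; milk: 2711.7(T − 32.5)
2861.3 T = 88130 − 13708 = 74422
T ≈ 26.01 °C — above 0 °C, consistent with complete melting.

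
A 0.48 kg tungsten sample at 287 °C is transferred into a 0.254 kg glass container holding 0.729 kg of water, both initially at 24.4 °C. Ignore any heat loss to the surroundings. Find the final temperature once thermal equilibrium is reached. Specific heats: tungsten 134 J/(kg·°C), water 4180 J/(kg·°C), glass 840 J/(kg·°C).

Taking heat into each body as positive, Σ m c ΔT = 0:
0.48*134*(T − 287) + 0.729*4180*(T − 24.4) + 0.254*840*(T − 24.4) = 0
64.32(T − 287) + 3047.2(T − 24.4) + 213.36(T − 24.4) = 0
(64.32 + 3047.2 + 213.36) T = 64.32*287 + 3047.2*24.4 + 213.36*24.4
T = 98018 / 3324.9 = 29.5 °C

T_f ≈ 29.5 °C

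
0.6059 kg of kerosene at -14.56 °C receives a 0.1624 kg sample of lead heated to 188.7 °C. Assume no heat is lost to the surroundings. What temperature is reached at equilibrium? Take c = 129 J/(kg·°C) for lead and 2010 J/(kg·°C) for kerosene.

T_f ≈ -11.1 °C

Taking heat into each body as positive, Σ m c ΔT = 0:
0.1624·129·(T − 188.7) + 0.6059·2010·(T − (-14.56)) = 0
20.95(T − 188.7) + 1217.9(T − (-14.56)) = 0
1238.8 T = -13779
T = -13779/1238.8 ≈ -11.12 °C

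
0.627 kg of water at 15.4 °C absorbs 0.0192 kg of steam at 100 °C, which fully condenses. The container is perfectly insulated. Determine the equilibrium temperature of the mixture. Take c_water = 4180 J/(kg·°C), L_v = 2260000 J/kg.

T_f ≈ 34.0 °C

Taking heat into each body as positive, Σ m c ΔT = 0:
latent heat released on condensation: 0.0192·2260000 = 43392
  condensed water 100 °C→T: 80.26(T − 100)
  water warms: 0.627·4180·(T − 15.4) = 2620.9(T − 15.4)
2701.1 T = 43392 + 8025.6 + 40361 = 91779
T ≈ 33.98 °C — below 100 °C, confirming all the steam condensed.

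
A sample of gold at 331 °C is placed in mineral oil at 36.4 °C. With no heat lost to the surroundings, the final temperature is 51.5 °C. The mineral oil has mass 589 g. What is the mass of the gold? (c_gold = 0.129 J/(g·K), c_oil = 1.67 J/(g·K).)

m ≈ 412 g

Setting the total heat transfer to zero:
m·0.129·(51.5 − 331) + 589·1.67·(51.5 − 36.4) = 0
-36.06 m = -14853
m = -14853/-36.06 ≈ 411.9 g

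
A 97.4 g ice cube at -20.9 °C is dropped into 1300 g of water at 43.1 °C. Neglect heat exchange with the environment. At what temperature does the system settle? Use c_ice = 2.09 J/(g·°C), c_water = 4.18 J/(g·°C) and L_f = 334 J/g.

Setting the total heat transfer to zero:
warm ice to 0 °C: 97.4·2.09·(0 − (-20.9)) = 4254.5
  fusion: m_ice L_f = 97.4·334 = 32532
  warm the meltwater: 407.13 T
  water: 5434(T − 43.1)
5841.1 T = 234205 − 36786 = 197419
T ≈ 33.80 °C (positive, so assuming full melt was valid).

T_f ≈ 33.8 °C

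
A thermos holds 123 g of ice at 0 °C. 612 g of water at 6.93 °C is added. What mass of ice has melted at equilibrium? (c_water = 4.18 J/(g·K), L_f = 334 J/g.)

m_melted ≈ 53.1 g

Water can give up m c ΔT = 612×4.18×6.93 = 17728 J before reaching 0 °C.
Melting all 123 g of ice would need 123×334 = 41082 J.
Since 17728 < 41082 J, not all the ice melts; equilibrium is at 0 °C.
m_melt = 17728 / L_f = 53.08 g.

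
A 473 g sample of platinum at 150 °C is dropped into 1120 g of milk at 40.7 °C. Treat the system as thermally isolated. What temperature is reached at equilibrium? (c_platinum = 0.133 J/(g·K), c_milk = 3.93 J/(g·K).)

Heat lost by the platinum equals heat gained by the milk:
473×0.133×(150 − T) = 1120×3.93×(T − 40.7)
62.91(150 − T) = 4401.6(T − 40.7)
4464.5 T = 188581  ⇒  T ≈ 42.24 °C

T_f ≈ 42.2 °C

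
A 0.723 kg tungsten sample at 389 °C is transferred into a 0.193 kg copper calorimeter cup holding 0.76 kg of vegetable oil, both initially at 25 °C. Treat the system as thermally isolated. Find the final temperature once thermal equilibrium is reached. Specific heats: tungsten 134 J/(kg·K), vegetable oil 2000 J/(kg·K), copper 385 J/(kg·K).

Let T be the final temperature. ΣQ_i = 0:
0.723×134×(T − 389) + 0.76×2000×(T − 25) + 0.193×385×(T − 25) = 0
1691.2 T = 77545
T = 77545/1691.2 ≈ 45.85 °C

T_f ≈ 45.9 °C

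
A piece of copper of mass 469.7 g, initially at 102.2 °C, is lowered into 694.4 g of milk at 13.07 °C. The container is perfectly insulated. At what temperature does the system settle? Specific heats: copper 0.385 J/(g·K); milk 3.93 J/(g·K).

Heat lost by the copper equals heat gained by the milk:
469.7*0.385*(102.2 − T) = 694.4*3.93*(T − 13.07)
180.83(102.2 − T) = 2729(T − 13.07)
2909.8 T = 54149  ⇒  T ≈ 18.61 °C

T_f ≈ 18.6 °C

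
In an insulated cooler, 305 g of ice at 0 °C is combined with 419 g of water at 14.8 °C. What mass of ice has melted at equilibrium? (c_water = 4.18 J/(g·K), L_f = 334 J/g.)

m_melted ≈ 77.6 g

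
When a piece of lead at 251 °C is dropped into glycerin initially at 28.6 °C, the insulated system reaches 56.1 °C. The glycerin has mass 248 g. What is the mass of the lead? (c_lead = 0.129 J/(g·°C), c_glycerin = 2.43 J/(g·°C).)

m ≈ 659 g

Let T be the final temperature. ΣQ_i = 0:
m·0.129·(56.1 − 251) + 248·2.43·(56.1 − 28.6) = 0
-25.14 m = -16573
m = -16573/-25.14 ≈ 659.2 g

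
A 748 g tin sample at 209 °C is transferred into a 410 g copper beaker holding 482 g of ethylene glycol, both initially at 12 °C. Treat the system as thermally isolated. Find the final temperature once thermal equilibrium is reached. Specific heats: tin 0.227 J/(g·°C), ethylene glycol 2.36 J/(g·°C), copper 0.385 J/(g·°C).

Let T be the final temperature. ΣQ_i = 0:
748×0.227×(T − 209) + 482×2.36×(T − 12) + 410×0.385×(T − 12) = 0
169.8(T − 209) + 1137.5(T − 12) + 157.85(T − 12) = 0
(169.8 + 1137.5 + 157.85) T = 169.8×209 + 1137.5×12 + 157.85×12
T = 51032/1465.2 ≈ 34.83 °C

T_f ≈ 34.8 °C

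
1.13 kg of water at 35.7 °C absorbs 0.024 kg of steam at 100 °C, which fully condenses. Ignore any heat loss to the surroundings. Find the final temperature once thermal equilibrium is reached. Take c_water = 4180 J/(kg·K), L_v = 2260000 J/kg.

T_f ≈ 48.3 °C

Sum of m c ΔT and latent-heat terms is zero:
condense steam: −0.024×2260000 = −54240; condensate cools 100→T: 0.024×4180×(T − 100) = 100.32(T − 100); water warms: 1.13×4180×(T − 35.7) = 4723.4(T − 35.7)
4823.7 T = 54240 + 10032 + 168625 = 232897
T ≈ 48.28 °C — below 100 °C, confirming all the steam condensed.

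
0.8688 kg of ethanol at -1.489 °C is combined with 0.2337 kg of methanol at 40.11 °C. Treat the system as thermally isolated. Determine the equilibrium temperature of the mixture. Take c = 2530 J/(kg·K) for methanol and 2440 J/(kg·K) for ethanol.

|Q_methanol| = |Q_ethanol|:
0.2337×2530×(40.11 − T) = 0.8688×2440×(T − (-1.489))
591.26(40.11 − T) = 2119.9(T − (-1.489))
2711.1 T = 20559  ⇒  T ≈ 7.58 °C

T_f ≈ 7.6 °C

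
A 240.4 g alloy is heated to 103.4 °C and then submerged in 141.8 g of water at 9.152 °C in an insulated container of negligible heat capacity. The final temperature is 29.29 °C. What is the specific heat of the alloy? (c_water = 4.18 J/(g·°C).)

m_s c (T_s − T_f) = m_water c_water (T_f − T_0):
240.4·c·(103.4 − 29.29) = 141.8·4.18·(29.29 − 9.152)
17816 c = 11936  ⇒  c ≈ 0.67 J/(g·°C)

c ≈ 0.67 J/(g·°C)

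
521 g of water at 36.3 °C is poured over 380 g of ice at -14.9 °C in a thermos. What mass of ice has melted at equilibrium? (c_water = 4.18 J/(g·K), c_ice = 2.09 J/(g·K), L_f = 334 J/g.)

Heat available from the water dropping to 0 °C: 521·4.18·36.3 = 79053 J.
Warming the ice to 0 °C takes 380·2.09·14.9 = 11834 J, leaving 67220 J for melting.
Melting all 380 g of ice would need 380·334 = 126920 J.
That's not enough to melt it all — equilibrium is at 0 °C with ice remaining.
m_melt = 67220 / L_f = 201.3 g.

m_melted ≈ 201 g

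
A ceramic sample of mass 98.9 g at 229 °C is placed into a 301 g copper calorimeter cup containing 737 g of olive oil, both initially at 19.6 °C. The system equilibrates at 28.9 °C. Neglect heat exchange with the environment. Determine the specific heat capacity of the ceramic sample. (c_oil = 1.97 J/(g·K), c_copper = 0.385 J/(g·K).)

c ≈ 0.737 J/(g·K)

Conservation of energy gives ΣQ = 0:
98.9×c×(28.9 − 229) + 737×1.97×(28.9 − 19.6) + 301×0.385×(28.9 − 19.6) = 0
-19790 c = -14580
c = -14580/-19790 ≈ 0.7368 J/(g·K)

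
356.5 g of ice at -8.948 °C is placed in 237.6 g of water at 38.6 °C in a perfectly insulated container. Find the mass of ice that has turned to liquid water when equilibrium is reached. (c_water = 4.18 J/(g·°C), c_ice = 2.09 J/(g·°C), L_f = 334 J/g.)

m_melted ≈ 94.8 g

Water can give up m c ΔT = 237.6×4.18×38.6 = 38336 J before reaching 0 °C.
Warming the ice to 0 °C takes 356.5×2.09×8.948 = 6667 J, leaving 31669 J for melting.
Fully melting the ice requires m_ice L_f = 356.5×334 = 119071 J.
31669 J < 119071 J, so only part of the ice melts and the system sits at 0 °C.
Mass melted = 31669/334 ≈ 94.82 g.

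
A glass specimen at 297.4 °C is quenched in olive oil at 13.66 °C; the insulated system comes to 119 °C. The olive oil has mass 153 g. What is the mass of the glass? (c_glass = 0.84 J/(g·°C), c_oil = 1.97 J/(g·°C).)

m ≈ 212 g

Conservation of energy gives ΣQ = 0:
m·0.84·(119 − 297.4) + 153·1.97·(119 − 13.66) = 0
-149.86 m = -31751
m = -31751/-149.86 ≈ 211.9 g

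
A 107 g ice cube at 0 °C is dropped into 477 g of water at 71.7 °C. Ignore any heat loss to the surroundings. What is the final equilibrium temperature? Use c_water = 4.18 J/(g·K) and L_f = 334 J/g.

T_f ≈ 43.9 °C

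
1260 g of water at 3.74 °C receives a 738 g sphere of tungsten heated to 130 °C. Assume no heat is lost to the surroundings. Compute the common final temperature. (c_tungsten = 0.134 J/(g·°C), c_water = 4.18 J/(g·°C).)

T_f ≈ 6.1 °C

Heat lost by the tungsten equals heat gained by the water:
738·0.134·(130 − T) = 1260·4.18·(T − 3.74)
98.89(130 − T) = 5266.8(T − 3.74)
5365.7 T = 32554  ⇒  T ≈ 6.07 °C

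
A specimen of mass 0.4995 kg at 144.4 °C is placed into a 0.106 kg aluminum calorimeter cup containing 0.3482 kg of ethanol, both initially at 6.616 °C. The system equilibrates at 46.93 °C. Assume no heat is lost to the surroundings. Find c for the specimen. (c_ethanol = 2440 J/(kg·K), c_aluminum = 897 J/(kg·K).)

c ≈ 782 J/(kg·K)

Taking heat into each body as positive, Σ m c ΔT = 0:
0.4995×c×(46.93 − 144.4) + 0.3482×2440×(46.93 − 6.616) + 0.106×897×(46.93 − 6.616) = 0
-48.69 c = -38084
c = -38084/-48.69 ≈ 782.2 J/(kg·K)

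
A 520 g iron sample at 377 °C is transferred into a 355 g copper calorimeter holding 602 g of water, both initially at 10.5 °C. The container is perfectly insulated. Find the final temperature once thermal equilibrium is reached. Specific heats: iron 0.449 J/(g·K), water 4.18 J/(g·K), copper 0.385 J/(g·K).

Setting the total heat transfer to zero:
520×0.449×(T − 377) + 602×4.18×(T − 10.5) + 355×0.385×(T − 10.5) = 0
233.48(T − 377) + 2516.4(T − 10.5) + 136.68(T − 10.5) = 0
(233.48 + 2516.4 + 136.68) T = 233.48×377 + 2516.4×10.5 + 136.68×10.5
T ≈ 40.14 °C

T_f ≈ 40.1 °C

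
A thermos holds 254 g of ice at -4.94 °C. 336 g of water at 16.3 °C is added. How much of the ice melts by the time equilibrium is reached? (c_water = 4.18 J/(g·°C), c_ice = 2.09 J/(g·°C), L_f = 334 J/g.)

m_melted ≈ 60.7 g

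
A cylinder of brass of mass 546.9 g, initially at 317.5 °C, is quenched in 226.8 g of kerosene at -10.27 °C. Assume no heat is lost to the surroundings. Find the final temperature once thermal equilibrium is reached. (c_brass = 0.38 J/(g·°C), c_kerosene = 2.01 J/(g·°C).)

T_f ≈ 92.4 °C

Let T be the final temperature. ΣQ_i = 0:
546.9·0.38·(T − 317.5) + 226.8·2.01·(T − (-10.27)) = 0
207.82(T − 317.5) + 455.87(T − (-10.27)) = 0
(207.82 + 455.87) T = 207.82·317.5 + 455.87·(-10.27)
T = 61302/663.69 ≈ 92.36 °C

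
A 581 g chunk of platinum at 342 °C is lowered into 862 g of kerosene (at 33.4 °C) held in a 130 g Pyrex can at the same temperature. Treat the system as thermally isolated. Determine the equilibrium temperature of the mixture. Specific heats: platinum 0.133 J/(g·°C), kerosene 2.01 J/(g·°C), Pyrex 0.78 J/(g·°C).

T_f ≈ 45.9 °C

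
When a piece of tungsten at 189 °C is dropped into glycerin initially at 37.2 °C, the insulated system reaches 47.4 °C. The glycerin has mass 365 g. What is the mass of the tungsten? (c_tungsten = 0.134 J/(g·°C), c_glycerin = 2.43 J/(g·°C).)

|Q_tungsten| = |Q_glycerin|:
m·0.134·(189 − 47.4) = 365·2.43·(47.4 − 37.2)
18.97 m = 9046.9  ⇒  m ≈ 476.8 g

m ≈ 477 g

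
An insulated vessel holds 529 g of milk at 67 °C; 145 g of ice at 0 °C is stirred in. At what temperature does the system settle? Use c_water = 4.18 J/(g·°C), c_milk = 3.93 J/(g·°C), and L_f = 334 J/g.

T_f ≈ 33.8 °C

Net heat exchanged in the isolated system is zero:
fusion: m_ice L_f = 145×334 = 48430; meltwater 0→T: 145×4.18×T = 606.1 T; milk cools: 529×3.93×(T − 67) = 2079(T − 67)
2685.1 T = 139291 − 48430 = 90861
T ≈ 33.84 °C. Since T > 0 °C, the all-ice-melts assumption holds.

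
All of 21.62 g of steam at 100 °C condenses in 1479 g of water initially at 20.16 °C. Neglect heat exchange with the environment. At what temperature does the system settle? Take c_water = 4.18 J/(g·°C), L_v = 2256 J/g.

T_f ≈ 29.1 °C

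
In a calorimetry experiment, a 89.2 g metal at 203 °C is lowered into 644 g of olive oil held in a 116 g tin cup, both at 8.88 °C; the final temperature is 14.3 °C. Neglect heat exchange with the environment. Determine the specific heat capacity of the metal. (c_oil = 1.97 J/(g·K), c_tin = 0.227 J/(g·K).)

Heat gained plus heat lost sum to zero:
89.2×c×(14.3 − 203) + 644×1.97×(14.3 − 8.88) + 116×0.227×(14.3 − 8.88) = 0
-16832 c = -7019
c = -7019/-16832 ≈ 0.417 J/(g·K)

c ≈ 0.417 J/(g·K)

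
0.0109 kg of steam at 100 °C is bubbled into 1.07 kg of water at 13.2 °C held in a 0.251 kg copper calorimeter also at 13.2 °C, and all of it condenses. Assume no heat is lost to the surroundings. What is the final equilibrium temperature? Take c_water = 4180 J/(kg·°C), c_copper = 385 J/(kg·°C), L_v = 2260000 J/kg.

T_f ≈ 19.4 °C

Energy balance with sensible and latent terms:
condense steam: −0.0109·2260000 = −24634; condensate cools 100→T: 0.0109·4180·(T − 100) = 45.56(T − 100); water warms: 1.07·4180·(T − 13.2) = 4472.6(T − 13.2); cup: 96.64(T − 13.2)
4614.8 T = 24634 + 4556.2 + 60314 = 89504
T ≈ 19.40 °C — below 100 °C, confirming all the steam condensed.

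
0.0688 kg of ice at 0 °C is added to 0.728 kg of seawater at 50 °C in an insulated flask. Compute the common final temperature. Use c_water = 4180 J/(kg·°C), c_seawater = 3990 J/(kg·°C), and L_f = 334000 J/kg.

Net heat exchanged in the isolated system is zero:
melt ice: 0.0688×334000 = 22979; warm the meltwater: 287.58 T; seawater cools: 0.728×3990×(T − 50) = 2904.7(T − 50)
3192.3 T = 145236 − 22979 = 122257
T ≈ 38.30 °C (positive, so assuming full melt was valid).

T_f ≈ 38.3 °C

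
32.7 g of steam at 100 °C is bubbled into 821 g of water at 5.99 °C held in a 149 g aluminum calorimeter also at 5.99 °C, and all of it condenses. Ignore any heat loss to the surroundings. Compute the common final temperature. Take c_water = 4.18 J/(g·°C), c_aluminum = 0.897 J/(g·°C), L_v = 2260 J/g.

T_f ≈ 29.4 °C

Net heat exchanged in the isolated system is zero:
latent heat released on condensation: 32.7·2260 = 73902
  condensed water 100 °C→T: 136.69(T − 100)
  water warms: 821·4.18·(T − 5.99) = 3431.8(T − 5.99)
  cup: 133.65(T − 5.99)
3702.1 T = 73902 + 13669 + 21357 = 108928
T ≈ 29.42 °C, under the boiling point, so the assumption holds.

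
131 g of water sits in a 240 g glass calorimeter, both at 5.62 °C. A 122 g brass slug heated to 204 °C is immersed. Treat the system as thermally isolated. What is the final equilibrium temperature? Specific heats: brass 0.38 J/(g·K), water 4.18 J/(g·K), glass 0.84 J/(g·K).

T_f ≈ 17.2 °C

Heat gained plus heat lost sum to zero:
122×0.38×(T − 204) + 131×4.18×(T − 5.62) + 240×0.84×(T − 5.62) = 0
46.36(T − 204) + 547.58(T − 5.62) + 201.6(T − 5.62) = 0
795.54 T = 13668
T ≈ 17.18 °C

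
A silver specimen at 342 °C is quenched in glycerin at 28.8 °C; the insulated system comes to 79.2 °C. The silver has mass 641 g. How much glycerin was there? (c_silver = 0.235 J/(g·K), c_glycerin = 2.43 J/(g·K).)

Net heat exchanged in the isolated system is zero:
641×0.235×(79.2 − 342) + m×2.43×(79.2 − 28.8) = 0
122.47 m = 39587
m = 39587/122.47 ≈ 323.2 g

m ≈ 323 g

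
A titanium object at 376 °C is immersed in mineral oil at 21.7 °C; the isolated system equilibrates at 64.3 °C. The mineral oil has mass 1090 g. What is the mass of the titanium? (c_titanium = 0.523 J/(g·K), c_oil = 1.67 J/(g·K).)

m ≈ 476 g

|Q_titanium| = |Q_oil|:
m×0.523×(376 − 64.3) = 1090×1.67×(64.3 − 21.7)
163.02 m = 77545  ⇒  m ≈ 475.7 g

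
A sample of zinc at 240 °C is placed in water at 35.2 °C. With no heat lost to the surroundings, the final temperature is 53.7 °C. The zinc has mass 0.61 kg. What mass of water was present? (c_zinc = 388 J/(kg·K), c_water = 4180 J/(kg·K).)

m ≈ 0.57 kg

|Q_zinc| = |Q_water|:
0.61·388·(240 − 53.7) = m·4180·(53.7 − 35.2)
77330 m = 44093  ⇒  m ≈ 0.5702 kg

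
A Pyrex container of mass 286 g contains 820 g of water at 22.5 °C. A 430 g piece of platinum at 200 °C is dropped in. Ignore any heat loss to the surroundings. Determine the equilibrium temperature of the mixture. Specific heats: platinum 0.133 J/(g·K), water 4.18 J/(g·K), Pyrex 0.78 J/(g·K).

T_f is the heat-capacity-weighted average of the initial temperatures:
T_f = (57.19*200 + 3427.6*22.5 + 223.08*22.5) / (57.19 + 3427.6 + 223.08)
    = 93578 / 3707.9 ≈ 25.24 °C

T_f ≈ 25.2 °C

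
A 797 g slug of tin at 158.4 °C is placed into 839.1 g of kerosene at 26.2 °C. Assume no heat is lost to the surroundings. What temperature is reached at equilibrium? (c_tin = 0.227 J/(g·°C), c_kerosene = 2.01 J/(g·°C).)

T_f ≈ 39.0 °C

Net heat exchanged in the isolated system is zero:
797*0.227*(T − 158.4) + 839.1*2.01*(T − 26.2) = 0
180.92(T − 158.4) + 1686.6(T − 26.2) = 0
(180.92 + 1686.6) T = 180.92*158.4 + 1686.6*26.2
T ≈ 39.01 °C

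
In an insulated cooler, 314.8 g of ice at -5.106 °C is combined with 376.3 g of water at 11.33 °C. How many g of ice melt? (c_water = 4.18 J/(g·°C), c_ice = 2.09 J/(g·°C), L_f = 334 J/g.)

m_melted ≈ 43.3 g

Heat available from the water dropping to 0 °C: 376.3×4.18×11.33 = 17821 J.
Of that, 314.8×2.09×5.106 = 3359.4 J goes to bring the ice to 0 °C, leaving 14462 J.
Melting all 314.8 g of ice would need 314.8×334 = 105143 J.
14462 J < 105143 J, so only part of the ice melts and the system sits at 0 °C.
m_melt = 14462 / L_f = 43.3 g.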